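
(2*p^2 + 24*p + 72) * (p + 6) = 2*p^3 + 36*p^2 + 216*p + 432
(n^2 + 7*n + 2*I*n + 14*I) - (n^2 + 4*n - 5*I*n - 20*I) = 3*n + 7*I*n + 34*I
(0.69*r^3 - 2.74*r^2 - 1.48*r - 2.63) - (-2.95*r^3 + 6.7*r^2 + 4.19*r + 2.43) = 3.64*r^3 - 9.44*r^2 - 5.67*r - 5.06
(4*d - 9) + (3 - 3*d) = d - 6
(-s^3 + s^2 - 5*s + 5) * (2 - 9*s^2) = 9*s^5 - 9*s^4 + 43*s^3 - 43*s^2 - 10*s + 10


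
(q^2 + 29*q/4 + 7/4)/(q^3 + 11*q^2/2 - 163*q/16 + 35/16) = 4*(4*q + 1)/(16*q^2 - 24*q + 5)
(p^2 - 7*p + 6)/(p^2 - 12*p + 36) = (p - 1)/(p - 6)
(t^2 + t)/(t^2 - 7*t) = (t + 1)/(t - 7)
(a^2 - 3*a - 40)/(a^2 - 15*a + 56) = (a + 5)/(a - 7)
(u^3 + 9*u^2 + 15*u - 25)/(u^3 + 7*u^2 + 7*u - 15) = (u + 5)/(u + 3)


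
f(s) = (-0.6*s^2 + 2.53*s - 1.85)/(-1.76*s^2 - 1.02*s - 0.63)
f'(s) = (2.53 - 1.2*s)/(-1.76*s^2 - 1.02*s - 0.63) + (3.52*s + 1.02)*(-0.6*s^2 + 2.53*s - 1.85)/(-1.76*s^2 - 1.02*s - 0.63)^2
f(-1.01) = 3.60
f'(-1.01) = 3.85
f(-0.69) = 5.08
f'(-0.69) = 4.97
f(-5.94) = 0.67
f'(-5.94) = 0.07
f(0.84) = 0.05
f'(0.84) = -0.64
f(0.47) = 0.53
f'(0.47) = -2.26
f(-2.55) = 1.29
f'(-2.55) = 0.49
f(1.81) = -0.09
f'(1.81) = 0.04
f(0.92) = 0.01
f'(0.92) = -0.48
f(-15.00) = 0.46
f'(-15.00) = 0.01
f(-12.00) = 0.49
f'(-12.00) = 0.01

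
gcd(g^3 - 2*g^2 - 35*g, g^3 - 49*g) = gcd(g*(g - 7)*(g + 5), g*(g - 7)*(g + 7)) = g^2 - 7*g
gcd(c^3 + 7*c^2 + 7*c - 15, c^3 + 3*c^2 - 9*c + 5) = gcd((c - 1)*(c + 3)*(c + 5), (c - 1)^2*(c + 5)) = c^2 + 4*c - 5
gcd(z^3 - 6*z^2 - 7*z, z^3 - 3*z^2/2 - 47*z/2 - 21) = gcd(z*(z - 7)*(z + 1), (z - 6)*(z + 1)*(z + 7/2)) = z + 1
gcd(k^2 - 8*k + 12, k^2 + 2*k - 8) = k - 2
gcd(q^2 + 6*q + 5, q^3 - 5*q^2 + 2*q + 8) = q + 1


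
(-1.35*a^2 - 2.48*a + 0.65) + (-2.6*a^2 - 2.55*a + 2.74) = -3.95*a^2 - 5.03*a + 3.39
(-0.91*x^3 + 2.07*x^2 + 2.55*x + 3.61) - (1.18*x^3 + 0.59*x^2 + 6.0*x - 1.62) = -2.09*x^3 + 1.48*x^2 - 3.45*x + 5.23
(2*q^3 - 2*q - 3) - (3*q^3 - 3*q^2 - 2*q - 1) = -q^3 + 3*q^2 - 2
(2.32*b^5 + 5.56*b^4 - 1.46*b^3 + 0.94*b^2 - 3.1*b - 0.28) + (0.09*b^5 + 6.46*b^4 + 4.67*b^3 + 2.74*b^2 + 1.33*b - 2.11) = 2.41*b^5 + 12.02*b^4 + 3.21*b^3 + 3.68*b^2 - 1.77*b - 2.39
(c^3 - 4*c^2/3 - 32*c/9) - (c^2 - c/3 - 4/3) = c^3 - 7*c^2/3 - 29*c/9 + 4/3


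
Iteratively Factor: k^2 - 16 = (k - 4)*(k + 4)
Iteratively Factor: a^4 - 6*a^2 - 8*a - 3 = (a - 3)*(a^3 + 3*a^2 + 3*a + 1) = (a - 3)*(a + 1)*(a^2 + 2*a + 1) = (a - 3)*(a + 1)^2*(a + 1)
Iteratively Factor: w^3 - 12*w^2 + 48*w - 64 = (w - 4)*(w^2 - 8*w + 16) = (w - 4)^2*(w - 4)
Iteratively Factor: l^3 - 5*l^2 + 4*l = (l - 4)*(l^2 - l) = (l - 4)*(l - 1)*(l)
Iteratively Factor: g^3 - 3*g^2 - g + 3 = (g - 1)*(g^2 - 2*g - 3) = (g - 1)*(g + 1)*(g - 3)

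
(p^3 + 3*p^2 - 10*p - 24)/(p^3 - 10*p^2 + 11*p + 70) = (p^2 + p - 12)/(p^2 - 12*p + 35)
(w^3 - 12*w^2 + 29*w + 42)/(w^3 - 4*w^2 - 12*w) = (w^2 - 6*w - 7)/(w*(w + 2))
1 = 1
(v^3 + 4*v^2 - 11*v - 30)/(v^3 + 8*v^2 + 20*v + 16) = (v^2 + 2*v - 15)/(v^2 + 6*v + 8)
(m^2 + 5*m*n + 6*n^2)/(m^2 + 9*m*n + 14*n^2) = (m + 3*n)/(m + 7*n)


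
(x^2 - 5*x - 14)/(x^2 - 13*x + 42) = (x + 2)/(x - 6)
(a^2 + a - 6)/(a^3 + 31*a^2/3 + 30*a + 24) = 3*(a - 2)/(3*a^2 + 22*a + 24)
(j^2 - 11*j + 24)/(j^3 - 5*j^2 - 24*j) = (j - 3)/(j*(j + 3))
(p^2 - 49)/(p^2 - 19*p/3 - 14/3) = 3*(p + 7)/(3*p + 2)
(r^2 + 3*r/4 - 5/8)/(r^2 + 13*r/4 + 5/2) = (r - 1/2)/(r + 2)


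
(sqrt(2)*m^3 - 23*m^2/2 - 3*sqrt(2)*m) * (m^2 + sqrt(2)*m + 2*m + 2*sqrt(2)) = sqrt(2)*m^5 - 19*m^4/2 + 2*sqrt(2)*m^4 - 29*sqrt(2)*m^3/2 - 19*m^3 - 29*sqrt(2)*m^2 - 6*m^2 - 12*m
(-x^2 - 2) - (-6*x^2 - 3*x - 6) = 5*x^2 + 3*x + 4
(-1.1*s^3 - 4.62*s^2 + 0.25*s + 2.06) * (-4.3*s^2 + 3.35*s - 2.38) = 4.73*s^5 + 16.181*s^4 - 13.934*s^3 + 2.9751*s^2 + 6.306*s - 4.9028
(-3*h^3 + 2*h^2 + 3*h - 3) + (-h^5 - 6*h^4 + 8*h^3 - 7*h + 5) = -h^5 - 6*h^4 + 5*h^3 + 2*h^2 - 4*h + 2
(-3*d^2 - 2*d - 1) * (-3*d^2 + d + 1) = 9*d^4 + 3*d^3 - 2*d^2 - 3*d - 1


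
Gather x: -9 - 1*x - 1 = -x - 10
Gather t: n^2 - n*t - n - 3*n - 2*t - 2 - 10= n^2 - 4*n + t*(-n - 2) - 12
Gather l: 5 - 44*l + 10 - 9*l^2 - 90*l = -9*l^2 - 134*l + 15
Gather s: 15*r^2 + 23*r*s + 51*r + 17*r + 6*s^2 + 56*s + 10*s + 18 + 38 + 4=15*r^2 + 68*r + 6*s^2 + s*(23*r + 66) + 60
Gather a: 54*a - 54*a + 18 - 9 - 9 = 0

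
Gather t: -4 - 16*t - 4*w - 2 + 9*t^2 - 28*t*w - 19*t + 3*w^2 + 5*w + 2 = 9*t^2 + t*(-28*w - 35) + 3*w^2 + w - 4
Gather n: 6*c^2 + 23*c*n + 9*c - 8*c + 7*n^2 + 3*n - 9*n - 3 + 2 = 6*c^2 + c + 7*n^2 + n*(23*c - 6) - 1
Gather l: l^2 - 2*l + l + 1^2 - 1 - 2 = l^2 - l - 2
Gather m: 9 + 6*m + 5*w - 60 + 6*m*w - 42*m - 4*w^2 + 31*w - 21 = m*(6*w - 36) - 4*w^2 + 36*w - 72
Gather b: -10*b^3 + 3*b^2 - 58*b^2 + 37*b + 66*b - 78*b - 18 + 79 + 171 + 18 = -10*b^3 - 55*b^2 + 25*b + 250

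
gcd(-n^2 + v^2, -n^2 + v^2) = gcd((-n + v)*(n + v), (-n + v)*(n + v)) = -n^2 + v^2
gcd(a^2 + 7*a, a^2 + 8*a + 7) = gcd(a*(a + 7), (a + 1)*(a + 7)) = a + 7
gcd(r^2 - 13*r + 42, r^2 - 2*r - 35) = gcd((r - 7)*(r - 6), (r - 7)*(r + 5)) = r - 7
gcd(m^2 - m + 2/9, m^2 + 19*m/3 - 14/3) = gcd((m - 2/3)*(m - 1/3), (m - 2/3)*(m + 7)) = m - 2/3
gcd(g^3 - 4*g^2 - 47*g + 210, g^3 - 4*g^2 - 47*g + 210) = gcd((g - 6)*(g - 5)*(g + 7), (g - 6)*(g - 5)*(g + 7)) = g^3 - 4*g^2 - 47*g + 210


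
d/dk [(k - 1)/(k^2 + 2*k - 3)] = -1/(k^2 + 6*k + 9)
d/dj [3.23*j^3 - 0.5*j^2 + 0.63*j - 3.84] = 9.69*j^2 - 1.0*j + 0.63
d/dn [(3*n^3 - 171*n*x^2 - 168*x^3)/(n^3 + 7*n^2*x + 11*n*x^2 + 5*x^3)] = 3*x*(7*n^2 + 122*n*x + 331*x^2)/(n^4 + 12*n^3*x + 46*n^2*x^2 + 60*n*x^3 + 25*x^4)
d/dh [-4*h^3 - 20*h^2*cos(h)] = 4*h*(5*h*sin(h) - 3*h - 10*cos(h))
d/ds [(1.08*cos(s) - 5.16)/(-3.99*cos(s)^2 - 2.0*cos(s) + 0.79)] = (-4.3092*cos(s)^2 + 41.1768*cos(s) + 9.4668)*sin(s)/(15.9201*cos(s)^4 + 15.96*cos(s)^3 - 2.3042*cos(s)^2 - 3.16*cos(s) + 0.6241)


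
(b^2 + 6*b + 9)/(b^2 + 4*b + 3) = (b + 3)/(b + 1)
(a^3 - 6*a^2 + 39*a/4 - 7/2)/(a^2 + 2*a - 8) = (a^2 - 4*a + 7/4)/(a + 4)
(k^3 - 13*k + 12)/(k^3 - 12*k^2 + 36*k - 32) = (k^3 - 13*k + 12)/(k^3 - 12*k^2 + 36*k - 32)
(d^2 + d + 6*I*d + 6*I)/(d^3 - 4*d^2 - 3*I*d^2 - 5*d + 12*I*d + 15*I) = (d + 6*I)/(d^2 - d*(5 + 3*I) + 15*I)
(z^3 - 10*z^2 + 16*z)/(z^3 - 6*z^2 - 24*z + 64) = z/(z + 4)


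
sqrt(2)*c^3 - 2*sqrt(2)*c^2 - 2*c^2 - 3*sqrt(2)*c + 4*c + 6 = (c - 3)*(c - sqrt(2))*(sqrt(2)*c + sqrt(2))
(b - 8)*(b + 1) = b^2 - 7*b - 8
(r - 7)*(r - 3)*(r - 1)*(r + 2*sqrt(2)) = r^4 - 11*r^3 + 2*sqrt(2)*r^3 - 22*sqrt(2)*r^2 + 31*r^2 - 21*r + 62*sqrt(2)*r - 42*sqrt(2)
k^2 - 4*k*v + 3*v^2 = (k - 3*v)*(k - v)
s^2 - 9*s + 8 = (s - 8)*(s - 1)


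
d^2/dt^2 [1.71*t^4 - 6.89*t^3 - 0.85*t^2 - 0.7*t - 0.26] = 20.52*t^2 - 41.34*t - 1.7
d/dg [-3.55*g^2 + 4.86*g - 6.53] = 4.86 - 7.1*g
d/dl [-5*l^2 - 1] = -10*l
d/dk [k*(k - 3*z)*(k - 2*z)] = 3*k^2 - 10*k*z + 6*z^2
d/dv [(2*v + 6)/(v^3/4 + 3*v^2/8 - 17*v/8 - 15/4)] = 16*(-4*v^3 - 21*v^2 - 18*v + 21)/(4*v^6 + 12*v^5 - 59*v^4 - 222*v^3 + 109*v^2 + 1020*v + 900)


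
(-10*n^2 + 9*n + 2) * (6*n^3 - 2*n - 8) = -60*n^5 + 54*n^4 + 32*n^3 + 62*n^2 - 76*n - 16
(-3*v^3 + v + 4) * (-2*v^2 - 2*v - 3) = 6*v^5 + 6*v^4 + 7*v^3 - 10*v^2 - 11*v - 12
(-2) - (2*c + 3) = -2*c - 5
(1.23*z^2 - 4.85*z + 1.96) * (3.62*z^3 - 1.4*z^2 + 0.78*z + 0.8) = 4.4526*z^5 - 19.279*z^4 + 14.8446*z^3 - 5.543*z^2 - 2.3512*z + 1.568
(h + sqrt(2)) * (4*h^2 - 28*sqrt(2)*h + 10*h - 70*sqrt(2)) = 4*h^3 - 24*sqrt(2)*h^2 + 10*h^2 - 60*sqrt(2)*h - 56*h - 140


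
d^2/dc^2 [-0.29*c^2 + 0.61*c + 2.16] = -0.580000000000000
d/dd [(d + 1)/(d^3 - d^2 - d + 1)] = -2/(d^3 - 3*d^2 + 3*d - 1)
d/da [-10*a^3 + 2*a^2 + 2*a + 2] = -30*a^2 + 4*a + 2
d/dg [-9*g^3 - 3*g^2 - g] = -27*g^2 - 6*g - 1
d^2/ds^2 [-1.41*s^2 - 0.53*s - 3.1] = -2.82000000000000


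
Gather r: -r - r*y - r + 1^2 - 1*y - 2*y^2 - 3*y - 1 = r*(-y - 2) - 2*y^2 - 4*y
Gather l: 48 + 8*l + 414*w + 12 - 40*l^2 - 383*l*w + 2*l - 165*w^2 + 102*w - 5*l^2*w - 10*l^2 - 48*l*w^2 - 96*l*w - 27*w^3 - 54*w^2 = l^2*(-5*w - 50) + l*(-48*w^2 - 479*w + 10) - 27*w^3 - 219*w^2 + 516*w + 60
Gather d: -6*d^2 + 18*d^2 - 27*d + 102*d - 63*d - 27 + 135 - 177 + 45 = 12*d^2 + 12*d - 24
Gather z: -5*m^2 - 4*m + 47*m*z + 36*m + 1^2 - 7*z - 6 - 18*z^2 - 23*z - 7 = -5*m^2 + 32*m - 18*z^2 + z*(47*m - 30) - 12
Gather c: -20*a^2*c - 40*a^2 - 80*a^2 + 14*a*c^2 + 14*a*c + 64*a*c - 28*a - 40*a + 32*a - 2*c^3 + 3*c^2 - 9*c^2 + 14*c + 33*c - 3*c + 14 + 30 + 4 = -120*a^2 - 36*a - 2*c^3 + c^2*(14*a - 6) + c*(-20*a^2 + 78*a + 44) + 48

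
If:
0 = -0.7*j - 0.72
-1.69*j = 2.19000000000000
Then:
No Solution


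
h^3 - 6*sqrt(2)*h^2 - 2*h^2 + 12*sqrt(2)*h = h*(h - 2)*(h - 6*sqrt(2))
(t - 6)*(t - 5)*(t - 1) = t^3 - 12*t^2 + 41*t - 30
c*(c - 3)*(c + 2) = c^3 - c^2 - 6*c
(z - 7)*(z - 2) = z^2 - 9*z + 14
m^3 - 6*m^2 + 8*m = m*(m - 4)*(m - 2)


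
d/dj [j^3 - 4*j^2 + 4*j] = 3*j^2 - 8*j + 4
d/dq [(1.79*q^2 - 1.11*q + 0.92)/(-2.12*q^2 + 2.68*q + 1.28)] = (2.444*q^2 + 8.4832*q - 3.8864)/(4.4944*q^4 - 11.3632*q^3 + 1.7552*q^2 + 6.8608*q + 1.6384)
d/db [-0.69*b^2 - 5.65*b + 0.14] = -1.38*b - 5.65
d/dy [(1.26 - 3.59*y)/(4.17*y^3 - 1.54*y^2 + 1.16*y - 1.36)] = (29.9406*y^3 - 21.2912*y^2 + 3.8808*y + 3.4208)/(17.3889*y^6 - 12.8436*y^5 + 12.046*y^4 - 14.9152*y^3 + 5.5344*y^2 - 3.1552*y + 1.8496)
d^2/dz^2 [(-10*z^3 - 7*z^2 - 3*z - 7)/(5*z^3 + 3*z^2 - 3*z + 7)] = 2*(-25*z^6 - 675*z^5 + 600*z^4 + 860*z^3 + 1827*z^2 - 357*z - 322)/(125*z^9 + 225*z^8 - 90*z^7 + 282*z^6 + 684*z^5 - 360*z^4 + 330*z^3 + 630*z^2 - 441*z + 343)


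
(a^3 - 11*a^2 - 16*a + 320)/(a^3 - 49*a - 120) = (a - 8)/(a + 3)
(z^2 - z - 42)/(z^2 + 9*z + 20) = (z^2 - z - 42)/(z^2 + 9*z + 20)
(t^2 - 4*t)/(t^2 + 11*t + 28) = t*(t - 4)/(t^2 + 11*t + 28)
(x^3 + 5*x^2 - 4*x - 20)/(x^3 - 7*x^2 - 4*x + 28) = (x + 5)/(x - 7)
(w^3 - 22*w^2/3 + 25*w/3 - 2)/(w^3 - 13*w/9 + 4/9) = 3*(w - 6)/(3*w + 4)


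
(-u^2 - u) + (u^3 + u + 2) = u^3 - u^2 + 2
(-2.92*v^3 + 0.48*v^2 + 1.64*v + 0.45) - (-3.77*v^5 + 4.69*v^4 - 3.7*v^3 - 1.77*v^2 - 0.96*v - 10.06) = 3.77*v^5 - 4.69*v^4 + 0.78*v^3 + 2.25*v^2 + 2.6*v + 10.51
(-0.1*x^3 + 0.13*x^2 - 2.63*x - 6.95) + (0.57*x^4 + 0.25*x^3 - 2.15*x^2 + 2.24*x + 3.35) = 0.57*x^4 + 0.15*x^3 - 2.02*x^2 - 0.39*x - 3.6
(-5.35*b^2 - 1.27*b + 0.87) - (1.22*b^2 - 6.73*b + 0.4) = -6.57*b^2 + 5.46*b + 0.47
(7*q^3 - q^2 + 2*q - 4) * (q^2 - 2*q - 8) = 7*q^5 - 15*q^4 - 52*q^3 - 8*q + 32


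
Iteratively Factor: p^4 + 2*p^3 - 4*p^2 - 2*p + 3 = (p - 1)*(p^3 + 3*p^2 - p - 3) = (p - 1)^2*(p^2 + 4*p + 3) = (p - 1)^2*(p + 3)*(p + 1)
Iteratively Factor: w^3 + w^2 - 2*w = (w - 1)*(w^2 + 2*w) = w*(w - 1)*(w + 2)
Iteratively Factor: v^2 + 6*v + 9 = (v + 3)*(v + 3)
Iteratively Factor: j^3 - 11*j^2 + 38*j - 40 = (j - 5)*(j^2 - 6*j + 8) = (j - 5)*(j - 2)*(j - 4)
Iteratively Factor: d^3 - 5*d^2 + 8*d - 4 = (d - 2)*(d^2 - 3*d + 2) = (d - 2)^2*(d - 1)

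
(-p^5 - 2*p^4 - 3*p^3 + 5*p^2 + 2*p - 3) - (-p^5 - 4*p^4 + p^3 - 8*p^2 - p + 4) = 2*p^4 - 4*p^3 + 13*p^2 + 3*p - 7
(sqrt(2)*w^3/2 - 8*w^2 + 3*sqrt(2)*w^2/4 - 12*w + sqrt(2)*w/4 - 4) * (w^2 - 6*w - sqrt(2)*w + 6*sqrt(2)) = sqrt(2)*w^5/2 - 9*w^4 - 9*sqrt(2)*w^4/4 + 15*sqrt(2)*w^3/4 + 81*w^3/2 - 75*sqrt(2)*w^2/2 + 153*w^2/2 - 68*sqrt(2)*w + 27*w - 24*sqrt(2)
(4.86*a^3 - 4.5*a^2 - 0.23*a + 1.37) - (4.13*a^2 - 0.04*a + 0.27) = 4.86*a^3 - 8.63*a^2 - 0.19*a + 1.1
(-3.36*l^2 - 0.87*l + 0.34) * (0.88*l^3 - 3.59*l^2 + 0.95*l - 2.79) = -2.9568*l^5 + 11.2968*l^4 + 0.2305*l^3 + 7.3273*l^2 + 2.7503*l - 0.9486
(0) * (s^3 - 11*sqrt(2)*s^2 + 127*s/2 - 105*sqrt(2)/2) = 0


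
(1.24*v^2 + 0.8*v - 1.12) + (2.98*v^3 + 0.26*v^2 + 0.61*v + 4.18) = 2.98*v^3 + 1.5*v^2 + 1.41*v + 3.06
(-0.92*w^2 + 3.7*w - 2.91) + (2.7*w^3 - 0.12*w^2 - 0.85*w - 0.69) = 2.7*w^3 - 1.04*w^2 + 2.85*w - 3.6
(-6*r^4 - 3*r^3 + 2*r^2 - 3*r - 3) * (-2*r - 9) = 12*r^5 + 60*r^4 + 23*r^3 - 12*r^2 + 33*r + 27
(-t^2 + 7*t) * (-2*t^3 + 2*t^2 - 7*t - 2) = 2*t^5 - 16*t^4 + 21*t^3 - 47*t^2 - 14*t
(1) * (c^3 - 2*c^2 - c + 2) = c^3 - 2*c^2 - c + 2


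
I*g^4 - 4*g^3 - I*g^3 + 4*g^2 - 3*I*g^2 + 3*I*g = g*(g + I)*(g + 3*I)*(I*g - I)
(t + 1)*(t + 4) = t^2 + 5*t + 4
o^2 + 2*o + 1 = (o + 1)^2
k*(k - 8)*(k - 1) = k^3 - 9*k^2 + 8*k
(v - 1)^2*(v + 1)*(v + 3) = v^4 + 2*v^3 - 4*v^2 - 2*v + 3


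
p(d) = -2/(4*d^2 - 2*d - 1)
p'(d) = -2*(2 - 8*d)/(4*d^2 - 2*d - 1)^2 = 4*(4*d - 1)/(-4*d^2 + 2*d + 1)^2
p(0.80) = 50.00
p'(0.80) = 5500.00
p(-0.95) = -0.44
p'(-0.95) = -0.94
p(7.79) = -0.01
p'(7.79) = 0.00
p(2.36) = -0.12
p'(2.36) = 0.12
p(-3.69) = -0.03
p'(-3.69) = -0.02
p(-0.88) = -0.52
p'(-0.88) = -1.21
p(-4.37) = -0.02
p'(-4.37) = -0.01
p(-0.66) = -0.97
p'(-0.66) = -3.42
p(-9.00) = -0.00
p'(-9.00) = 0.00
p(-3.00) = -0.05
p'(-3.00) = -0.03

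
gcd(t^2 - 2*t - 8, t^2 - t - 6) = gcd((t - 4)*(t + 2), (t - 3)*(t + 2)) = t + 2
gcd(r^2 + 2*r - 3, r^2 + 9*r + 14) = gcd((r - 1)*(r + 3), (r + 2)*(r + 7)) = 1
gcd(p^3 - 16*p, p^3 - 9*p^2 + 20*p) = p^2 - 4*p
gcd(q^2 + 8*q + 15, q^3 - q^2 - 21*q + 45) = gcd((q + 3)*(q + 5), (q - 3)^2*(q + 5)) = q + 5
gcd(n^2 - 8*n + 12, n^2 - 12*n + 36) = n - 6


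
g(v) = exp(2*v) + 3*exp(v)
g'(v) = 2*exp(2*v) + 3*exp(v)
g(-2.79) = 0.19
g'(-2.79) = 0.19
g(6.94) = 1069712.63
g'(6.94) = 2136326.94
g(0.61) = 8.91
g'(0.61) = 12.30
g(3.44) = 1066.19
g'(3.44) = 2038.81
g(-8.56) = 0.00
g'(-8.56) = 0.00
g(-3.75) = 0.07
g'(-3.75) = 0.07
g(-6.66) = 0.00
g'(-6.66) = 0.00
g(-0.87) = 1.43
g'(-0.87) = 1.61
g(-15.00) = 0.00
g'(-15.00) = 0.00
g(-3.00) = 0.15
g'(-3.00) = 0.15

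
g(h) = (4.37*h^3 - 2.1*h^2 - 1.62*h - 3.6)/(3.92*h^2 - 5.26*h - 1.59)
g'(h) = (5.26 - 7.84*h)*(4.37*h^3 - 2.1*h^2 - 1.62*h - 3.6)/(3.92*h^2 - 5.26*h - 1.59)^2 + (13.11*h^2 - 4.2*h - 1.62)/(3.92*h^2 - 5.26*h - 1.59)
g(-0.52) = -1.79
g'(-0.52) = -5.70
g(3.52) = 5.45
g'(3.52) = 0.85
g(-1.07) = -1.13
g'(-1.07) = 0.29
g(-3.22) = -2.97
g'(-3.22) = 1.02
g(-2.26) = -2.02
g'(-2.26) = 0.94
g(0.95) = 1.08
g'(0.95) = -1.27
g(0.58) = 1.32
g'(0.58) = -0.39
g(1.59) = -140.61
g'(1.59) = -24002.01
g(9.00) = 11.16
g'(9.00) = 1.09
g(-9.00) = -9.21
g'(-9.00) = 1.10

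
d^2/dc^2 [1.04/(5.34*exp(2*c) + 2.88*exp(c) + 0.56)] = (1.04*(10.68*exp(c) + 2.88)*(21.36*exp(c) + 5.76)*exp(c) - (22.2144*exp(c) + 2.9952)*(5.34*exp(2*c) + 2.88*exp(c) + 0.56))*exp(c)/(5.34*exp(2*c) + 2.88*exp(c) + 0.56)^3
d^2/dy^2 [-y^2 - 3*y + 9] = -2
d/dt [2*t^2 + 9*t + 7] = 4*t + 9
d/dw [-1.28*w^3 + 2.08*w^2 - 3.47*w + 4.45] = -3.84*w^2 + 4.16*w - 3.47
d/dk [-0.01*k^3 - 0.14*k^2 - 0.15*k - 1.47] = -0.03*k^2 - 0.28*k - 0.15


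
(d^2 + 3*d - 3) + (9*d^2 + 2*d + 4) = 10*d^2 + 5*d + 1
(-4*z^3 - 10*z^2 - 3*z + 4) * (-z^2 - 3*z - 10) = 4*z^5 + 22*z^4 + 73*z^3 + 105*z^2 + 18*z - 40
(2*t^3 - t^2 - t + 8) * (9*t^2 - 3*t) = 18*t^5 - 15*t^4 - 6*t^3 + 75*t^2 - 24*t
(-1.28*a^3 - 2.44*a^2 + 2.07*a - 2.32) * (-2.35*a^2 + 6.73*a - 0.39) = 3.008*a^5 - 2.8804*a^4 - 20.7865*a^3 + 20.3347*a^2 - 16.4209*a + 0.9048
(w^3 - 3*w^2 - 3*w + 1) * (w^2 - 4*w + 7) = w^5 - 7*w^4 + 16*w^3 - 8*w^2 - 25*w + 7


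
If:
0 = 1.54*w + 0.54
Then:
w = -0.35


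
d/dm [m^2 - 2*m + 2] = 2*m - 2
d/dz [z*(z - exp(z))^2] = (z - exp(z))*(2*z*(1 - exp(z)) + z - exp(z))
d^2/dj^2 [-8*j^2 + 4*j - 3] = -16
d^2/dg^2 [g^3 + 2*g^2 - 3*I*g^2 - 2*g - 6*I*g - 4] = 6*g + 4 - 6*I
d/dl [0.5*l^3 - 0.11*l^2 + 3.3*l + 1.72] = 1.5*l^2 - 0.22*l + 3.3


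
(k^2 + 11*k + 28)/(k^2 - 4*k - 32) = (k + 7)/(k - 8)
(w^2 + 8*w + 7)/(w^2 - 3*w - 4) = (w + 7)/(w - 4)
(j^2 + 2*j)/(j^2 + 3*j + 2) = j/(j + 1)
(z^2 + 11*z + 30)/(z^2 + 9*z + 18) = (z + 5)/(z + 3)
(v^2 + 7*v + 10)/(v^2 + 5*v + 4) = (v^2 + 7*v + 10)/(v^2 + 5*v + 4)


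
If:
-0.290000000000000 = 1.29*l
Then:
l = -0.22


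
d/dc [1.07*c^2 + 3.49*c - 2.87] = 2.14*c + 3.49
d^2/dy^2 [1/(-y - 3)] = -2/(y + 3)^3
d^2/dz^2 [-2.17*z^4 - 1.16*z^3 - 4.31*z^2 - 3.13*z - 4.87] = -26.04*z^2 - 6.96*z - 8.62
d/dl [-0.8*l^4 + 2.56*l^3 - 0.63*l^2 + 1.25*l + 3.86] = -3.2*l^3 + 7.68*l^2 - 1.26*l + 1.25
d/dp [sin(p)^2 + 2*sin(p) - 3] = 2*(sin(p) + 1)*cos(p)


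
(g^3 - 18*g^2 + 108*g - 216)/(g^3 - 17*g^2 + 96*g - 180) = (g - 6)/(g - 5)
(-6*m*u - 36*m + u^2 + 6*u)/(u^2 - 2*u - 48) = (-6*m + u)/(u - 8)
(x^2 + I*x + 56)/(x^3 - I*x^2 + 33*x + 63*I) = (x + 8*I)/(x^2 + 6*I*x - 9)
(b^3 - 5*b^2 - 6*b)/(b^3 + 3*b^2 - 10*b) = (b^2 - 5*b - 6)/(b^2 + 3*b - 10)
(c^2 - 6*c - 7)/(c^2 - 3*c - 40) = (-c^2 + 6*c + 7)/(-c^2 + 3*c + 40)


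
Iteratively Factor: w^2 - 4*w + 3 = (w - 3)*(w - 1)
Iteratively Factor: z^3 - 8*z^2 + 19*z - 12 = (z - 4)*(z^2 - 4*z + 3) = (z - 4)*(z - 1)*(z - 3)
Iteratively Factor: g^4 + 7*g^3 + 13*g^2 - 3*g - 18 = (g + 2)*(g^3 + 5*g^2 + 3*g - 9) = (g + 2)*(g + 3)*(g^2 + 2*g - 3) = (g + 2)*(g + 3)^2*(g - 1)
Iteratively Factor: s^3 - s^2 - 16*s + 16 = (s - 4)*(s^2 + 3*s - 4) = (s - 4)*(s + 4)*(s - 1)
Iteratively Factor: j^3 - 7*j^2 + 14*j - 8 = (j - 2)*(j^2 - 5*j + 4) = (j - 2)*(j - 1)*(j - 4)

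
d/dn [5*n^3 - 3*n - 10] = 15*n^2 - 3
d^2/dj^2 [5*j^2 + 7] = 10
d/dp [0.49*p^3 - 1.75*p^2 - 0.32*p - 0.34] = 1.47*p^2 - 3.5*p - 0.32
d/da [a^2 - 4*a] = 2*a - 4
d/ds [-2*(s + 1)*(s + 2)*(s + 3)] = -6*s^2 - 24*s - 22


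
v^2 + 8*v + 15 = (v + 3)*(v + 5)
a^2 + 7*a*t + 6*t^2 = (a + t)*(a + 6*t)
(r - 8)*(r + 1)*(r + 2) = r^3 - 5*r^2 - 22*r - 16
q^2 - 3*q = q*(q - 3)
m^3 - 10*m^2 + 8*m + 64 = (m - 8)*(m - 4)*(m + 2)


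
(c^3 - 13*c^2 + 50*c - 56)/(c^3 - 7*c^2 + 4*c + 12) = (c^2 - 11*c + 28)/(c^2 - 5*c - 6)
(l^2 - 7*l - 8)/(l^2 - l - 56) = (l + 1)/(l + 7)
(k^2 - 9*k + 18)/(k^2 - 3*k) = (k - 6)/k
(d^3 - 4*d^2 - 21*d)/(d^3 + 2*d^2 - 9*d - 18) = d*(d - 7)/(d^2 - d - 6)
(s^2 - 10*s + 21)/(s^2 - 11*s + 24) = (s - 7)/(s - 8)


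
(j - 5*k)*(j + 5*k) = j^2 - 25*k^2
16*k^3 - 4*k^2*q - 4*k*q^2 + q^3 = (-4*k + q)*(-2*k + q)*(2*k + q)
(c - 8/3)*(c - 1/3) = c^2 - 3*c + 8/9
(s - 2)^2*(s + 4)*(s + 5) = s^4 + 5*s^3 - 12*s^2 - 44*s + 80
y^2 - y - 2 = (y - 2)*(y + 1)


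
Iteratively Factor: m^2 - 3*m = (m - 3)*(m)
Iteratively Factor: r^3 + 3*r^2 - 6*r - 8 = (r + 4)*(r^2 - r - 2) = (r - 2)*(r + 4)*(r + 1)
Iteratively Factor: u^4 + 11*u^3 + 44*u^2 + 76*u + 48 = (u + 2)*(u^3 + 9*u^2 + 26*u + 24) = (u + 2)^2*(u^2 + 7*u + 12) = (u + 2)^2*(u + 4)*(u + 3)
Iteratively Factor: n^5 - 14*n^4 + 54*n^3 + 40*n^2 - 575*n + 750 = (n + 3)*(n^4 - 17*n^3 + 105*n^2 - 275*n + 250) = (n - 5)*(n + 3)*(n^3 - 12*n^2 + 45*n - 50) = (n - 5)^2*(n + 3)*(n^2 - 7*n + 10) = (n - 5)^2*(n - 2)*(n + 3)*(n - 5)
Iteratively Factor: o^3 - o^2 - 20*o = (o + 4)*(o^2 - 5*o) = o*(o + 4)*(o - 5)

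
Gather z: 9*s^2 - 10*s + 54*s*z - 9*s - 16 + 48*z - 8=9*s^2 - 19*s + z*(54*s + 48) - 24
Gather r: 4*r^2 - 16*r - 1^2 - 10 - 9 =4*r^2 - 16*r - 20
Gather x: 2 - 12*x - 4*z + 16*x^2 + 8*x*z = 16*x^2 + x*(8*z - 12) - 4*z + 2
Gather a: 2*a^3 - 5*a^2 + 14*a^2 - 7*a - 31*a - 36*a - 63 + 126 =2*a^3 + 9*a^2 - 74*a + 63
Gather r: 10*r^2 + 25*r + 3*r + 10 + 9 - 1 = 10*r^2 + 28*r + 18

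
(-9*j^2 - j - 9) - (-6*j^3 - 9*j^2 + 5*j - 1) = 6*j^3 - 6*j - 8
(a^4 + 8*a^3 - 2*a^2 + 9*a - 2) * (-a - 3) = -a^5 - 11*a^4 - 22*a^3 - 3*a^2 - 25*a + 6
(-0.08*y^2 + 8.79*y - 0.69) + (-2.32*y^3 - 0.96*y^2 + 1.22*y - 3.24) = -2.32*y^3 - 1.04*y^2 + 10.01*y - 3.93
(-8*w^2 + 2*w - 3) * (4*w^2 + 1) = -32*w^4 + 8*w^3 - 20*w^2 + 2*w - 3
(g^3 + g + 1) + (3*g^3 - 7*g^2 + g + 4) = 4*g^3 - 7*g^2 + 2*g + 5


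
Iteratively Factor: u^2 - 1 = (u + 1)*(u - 1)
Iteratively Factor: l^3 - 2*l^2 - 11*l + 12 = (l - 1)*(l^2 - l - 12) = (l - 1)*(l + 3)*(l - 4)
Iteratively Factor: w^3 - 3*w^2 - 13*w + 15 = (w + 3)*(w^2 - 6*w + 5) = (w - 5)*(w + 3)*(w - 1)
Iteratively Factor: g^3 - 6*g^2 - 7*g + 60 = (g + 3)*(g^2 - 9*g + 20) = (g - 5)*(g + 3)*(g - 4)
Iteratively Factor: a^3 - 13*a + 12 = (a - 1)*(a^2 + a - 12) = (a - 1)*(a + 4)*(a - 3)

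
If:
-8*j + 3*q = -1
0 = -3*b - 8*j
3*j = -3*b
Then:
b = 0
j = 0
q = -1/3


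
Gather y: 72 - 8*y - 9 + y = 63 - 7*y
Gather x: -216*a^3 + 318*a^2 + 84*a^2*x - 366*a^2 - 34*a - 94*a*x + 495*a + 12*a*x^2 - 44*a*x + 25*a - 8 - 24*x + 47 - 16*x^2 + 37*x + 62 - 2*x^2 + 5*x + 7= -216*a^3 - 48*a^2 + 486*a + x^2*(12*a - 18) + x*(84*a^2 - 138*a + 18) + 108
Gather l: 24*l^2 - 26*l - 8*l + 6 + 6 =24*l^2 - 34*l + 12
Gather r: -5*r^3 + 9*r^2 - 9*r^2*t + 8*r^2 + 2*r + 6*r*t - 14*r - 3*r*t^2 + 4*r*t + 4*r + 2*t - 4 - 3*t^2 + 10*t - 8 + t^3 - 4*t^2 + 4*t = -5*r^3 + r^2*(17 - 9*t) + r*(-3*t^2 + 10*t - 8) + t^3 - 7*t^2 + 16*t - 12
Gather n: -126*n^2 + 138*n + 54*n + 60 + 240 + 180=-126*n^2 + 192*n + 480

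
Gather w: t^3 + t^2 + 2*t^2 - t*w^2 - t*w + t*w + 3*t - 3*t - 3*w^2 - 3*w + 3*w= t^3 + 3*t^2 + w^2*(-t - 3)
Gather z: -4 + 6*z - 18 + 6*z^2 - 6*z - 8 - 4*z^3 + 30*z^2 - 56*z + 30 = -4*z^3 + 36*z^2 - 56*z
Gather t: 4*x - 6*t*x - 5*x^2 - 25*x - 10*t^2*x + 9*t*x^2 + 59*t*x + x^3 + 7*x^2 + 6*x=-10*t^2*x + t*(9*x^2 + 53*x) + x^3 + 2*x^2 - 15*x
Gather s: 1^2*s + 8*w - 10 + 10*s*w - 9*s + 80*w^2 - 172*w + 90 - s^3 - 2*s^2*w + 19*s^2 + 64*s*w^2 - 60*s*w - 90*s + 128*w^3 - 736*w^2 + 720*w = -s^3 + s^2*(19 - 2*w) + s*(64*w^2 - 50*w - 98) + 128*w^3 - 656*w^2 + 556*w + 80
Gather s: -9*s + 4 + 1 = 5 - 9*s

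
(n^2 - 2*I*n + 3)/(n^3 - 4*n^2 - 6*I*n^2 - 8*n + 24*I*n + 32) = (n^2 - 2*I*n + 3)/(n^3 + n^2*(-4 - 6*I) + n*(-8 + 24*I) + 32)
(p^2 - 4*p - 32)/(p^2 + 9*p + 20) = (p - 8)/(p + 5)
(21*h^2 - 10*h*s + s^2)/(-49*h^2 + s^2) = (-3*h + s)/(7*h + s)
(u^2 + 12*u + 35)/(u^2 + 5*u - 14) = (u + 5)/(u - 2)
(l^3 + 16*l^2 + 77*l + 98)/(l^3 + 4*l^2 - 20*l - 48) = (l^2 + 14*l + 49)/(l^2 + 2*l - 24)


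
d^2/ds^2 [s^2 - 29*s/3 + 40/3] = 2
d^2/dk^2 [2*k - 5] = 0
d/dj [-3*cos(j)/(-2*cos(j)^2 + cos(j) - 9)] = 3*(cos(2*j) - 8)*sin(j)/(-cos(j) + cos(2*j) + 10)^2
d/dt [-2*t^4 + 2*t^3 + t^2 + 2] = 2*t*(-4*t^2 + 3*t + 1)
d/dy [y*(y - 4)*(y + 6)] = 3*y^2 + 4*y - 24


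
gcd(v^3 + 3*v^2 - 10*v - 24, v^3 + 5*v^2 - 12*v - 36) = v^2 - v - 6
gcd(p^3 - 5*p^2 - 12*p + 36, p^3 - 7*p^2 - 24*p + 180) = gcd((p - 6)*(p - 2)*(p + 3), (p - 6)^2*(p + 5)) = p - 6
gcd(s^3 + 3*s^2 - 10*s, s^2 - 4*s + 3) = 1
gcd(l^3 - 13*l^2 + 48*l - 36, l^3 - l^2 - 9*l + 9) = l - 1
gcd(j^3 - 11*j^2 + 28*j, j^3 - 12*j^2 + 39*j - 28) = j^2 - 11*j + 28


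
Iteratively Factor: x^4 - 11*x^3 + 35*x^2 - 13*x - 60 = (x - 5)*(x^3 - 6*x^2 + 5*x + 12) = (x - 5)*(x - 3)*(x^2 - 3*x - 4) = (x - 5)*(x - 4)*(x - 3)*(x + 1)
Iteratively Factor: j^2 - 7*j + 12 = (j - 4)*(j - 3)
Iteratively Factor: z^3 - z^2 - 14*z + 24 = (z + 4)*(z^2 - 5*z + 6) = (z - 3)*(z + 4)*(z - 2)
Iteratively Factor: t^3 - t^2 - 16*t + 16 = (t + 4)*(t^2 - 5*t + 4) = (t - 1)*(t + 4)*(t - 4)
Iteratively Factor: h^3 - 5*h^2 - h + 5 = (h + 1)*(h^2 - 6*h + 5) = (h - 1)*(h + 1)*(h - 5)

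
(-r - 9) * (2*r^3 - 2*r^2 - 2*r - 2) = -2*r^4 - 16*r^3 + 20*r^2 + 20*r + 18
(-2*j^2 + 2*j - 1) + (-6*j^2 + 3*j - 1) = -8*j^2 + 5*j - 2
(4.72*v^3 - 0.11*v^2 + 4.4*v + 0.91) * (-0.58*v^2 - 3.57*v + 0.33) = -2.7376*v^5 - 16.7866*v^4 - 0.6017*v^3 - 16.2721*v^2 - 1.7967*v + 0.3003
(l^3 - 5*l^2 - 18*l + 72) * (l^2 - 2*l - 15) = l^5 - 7*l^4 - 23*l^3 + 183*l^2 + 126*l - 1080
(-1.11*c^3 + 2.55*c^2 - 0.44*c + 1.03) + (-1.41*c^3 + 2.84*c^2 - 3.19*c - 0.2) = -2.52*c^3 + 5.39*c^2 - 3.63*c + 0.83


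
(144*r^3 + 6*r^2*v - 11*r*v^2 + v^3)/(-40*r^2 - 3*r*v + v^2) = (-18*r^2 - 3*r*v + v^2)/(5*r + v)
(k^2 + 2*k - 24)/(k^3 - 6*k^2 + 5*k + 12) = (k + 6)/(k^2 - 2*k - 3)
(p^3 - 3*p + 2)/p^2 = p - 3/p + 2/p^2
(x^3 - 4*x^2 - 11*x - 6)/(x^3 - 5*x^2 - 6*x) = (x + 1)/x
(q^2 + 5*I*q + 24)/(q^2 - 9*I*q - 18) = (q + 8*I)/(q - 6*I)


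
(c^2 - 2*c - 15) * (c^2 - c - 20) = c^4 - 3*c^3 - 33*c^2 + 55*c + 300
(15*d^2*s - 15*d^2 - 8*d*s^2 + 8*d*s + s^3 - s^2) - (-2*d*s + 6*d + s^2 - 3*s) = 15*d^2*s - 15*d^2 - 8*d*s^2 + 10*d*s - 6*d + s^3 - 2*s^2 + 3*s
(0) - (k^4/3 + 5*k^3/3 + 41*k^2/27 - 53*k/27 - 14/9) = -k^4/3 - 5*k^3/3 - 41*k^2/27 + 53*k/27 + 14/9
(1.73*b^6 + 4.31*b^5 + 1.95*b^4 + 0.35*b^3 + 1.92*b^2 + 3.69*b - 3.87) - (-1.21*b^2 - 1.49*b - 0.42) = 1.73*b^6 + 4.31*b^5 + 1.95*b^4 + 0.35*b^3 + 3.13*b^2 + 5.18*b - 3.45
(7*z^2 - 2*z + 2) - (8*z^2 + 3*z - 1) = -z^2 - 5*z + 3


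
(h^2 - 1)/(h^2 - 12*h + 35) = (h^2 - 1)/(h^2 - 12*h + 35)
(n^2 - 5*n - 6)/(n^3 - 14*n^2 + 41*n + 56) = (n - 6)/(n^2 - 15*n + 56)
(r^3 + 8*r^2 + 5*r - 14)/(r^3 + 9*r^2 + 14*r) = (r - 1)/r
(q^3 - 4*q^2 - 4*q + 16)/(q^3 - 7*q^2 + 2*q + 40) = (q - 2)/(q - 5)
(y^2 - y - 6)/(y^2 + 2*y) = (y - 3)/y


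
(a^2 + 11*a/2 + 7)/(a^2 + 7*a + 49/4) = 2*(a + 2)/(2*a + 7)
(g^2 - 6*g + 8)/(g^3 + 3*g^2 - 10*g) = (g - 4)/(g*(g + 5))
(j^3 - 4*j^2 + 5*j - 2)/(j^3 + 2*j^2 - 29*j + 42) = (j^2 - 2*j + 1)/(j^2 + 4*j - 21)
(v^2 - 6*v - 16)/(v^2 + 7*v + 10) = (v - 8)/(v + 5)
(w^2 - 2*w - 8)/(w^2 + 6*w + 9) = (w^2 - 2*w - 8)/(w^2 + 6*w + 9)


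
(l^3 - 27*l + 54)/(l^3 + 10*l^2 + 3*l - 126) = (l - 3)/(l + 7)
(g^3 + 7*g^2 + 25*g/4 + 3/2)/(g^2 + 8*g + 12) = (g^2 + g + 1/4)/(g + 2)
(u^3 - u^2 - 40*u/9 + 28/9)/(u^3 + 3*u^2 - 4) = (u^2 - 3*u + 14/9)/(u^2 + u - 2)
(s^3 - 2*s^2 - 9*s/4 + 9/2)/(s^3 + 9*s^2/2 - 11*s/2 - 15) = (s - 3/2)/(s + 5)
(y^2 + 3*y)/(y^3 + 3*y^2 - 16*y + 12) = y*(y + 3)/(y^3 + 3*y^2 - 16*y + 12)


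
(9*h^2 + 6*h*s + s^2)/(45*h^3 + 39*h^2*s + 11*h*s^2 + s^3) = 1/(5*h + s)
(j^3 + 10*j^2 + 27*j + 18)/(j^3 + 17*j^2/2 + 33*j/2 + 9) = 2*(j + 3)/(2*j + 3)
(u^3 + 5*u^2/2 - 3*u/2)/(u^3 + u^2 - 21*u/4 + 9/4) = 2*u/(2*u - 3)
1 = 1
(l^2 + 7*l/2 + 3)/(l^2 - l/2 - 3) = (l + 2)/(l - 2)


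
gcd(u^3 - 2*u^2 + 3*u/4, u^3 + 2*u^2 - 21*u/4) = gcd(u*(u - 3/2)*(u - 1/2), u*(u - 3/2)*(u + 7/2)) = u^2 - 3*u/2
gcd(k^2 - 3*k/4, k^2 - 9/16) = k - 3/4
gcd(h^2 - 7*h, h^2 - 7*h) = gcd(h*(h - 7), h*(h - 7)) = h^2 - 7*h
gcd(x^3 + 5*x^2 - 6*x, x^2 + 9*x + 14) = 1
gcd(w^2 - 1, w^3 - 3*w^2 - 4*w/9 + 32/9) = w + 1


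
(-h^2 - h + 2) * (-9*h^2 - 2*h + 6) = 9*h^4 + 11*h^3 - 22*h^2 - 10*h + 12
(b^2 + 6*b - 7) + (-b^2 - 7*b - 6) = -b - 13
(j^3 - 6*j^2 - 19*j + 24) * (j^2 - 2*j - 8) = j^5 - 8*j^4 - 15*j^3 + 110*j^2 + 104*j - 192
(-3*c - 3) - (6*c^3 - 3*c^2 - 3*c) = -6*c^3 + 3*c^2 - 3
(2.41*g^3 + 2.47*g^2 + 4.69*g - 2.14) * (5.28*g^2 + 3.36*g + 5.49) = 12.7248*g^5 + 21.1392*g^4 + 46.2933*g^3 + 18.0195*g^2 + 18.5577*g - 11.7486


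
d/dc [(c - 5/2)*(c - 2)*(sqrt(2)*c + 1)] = 3*sqrt(2)*c^2 - 9*sqrt(2)*c + 2*c - 9/2 + 5*sqrt(2)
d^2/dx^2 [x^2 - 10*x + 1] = 2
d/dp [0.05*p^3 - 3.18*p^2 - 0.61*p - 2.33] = 0.15*p^2 - 6.36*p - 0.61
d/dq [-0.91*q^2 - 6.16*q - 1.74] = -1.82*q - 6.16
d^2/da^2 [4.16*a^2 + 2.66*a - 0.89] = 8.32000000000000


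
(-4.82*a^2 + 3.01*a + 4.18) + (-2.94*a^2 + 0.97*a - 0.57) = -7.76*a^2 + 3.98*a + 3.61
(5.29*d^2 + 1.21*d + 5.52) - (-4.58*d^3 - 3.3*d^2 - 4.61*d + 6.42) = 4.58*d^3 + 8.59*d^2 + 5.82*d - 0.9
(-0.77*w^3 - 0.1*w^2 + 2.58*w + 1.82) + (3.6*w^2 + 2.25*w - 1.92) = -0.77*w^3 + 3.5*w^2 + 4.83*w - 0.0999999999999999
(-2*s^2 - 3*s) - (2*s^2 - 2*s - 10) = -4*s^2 - s + 10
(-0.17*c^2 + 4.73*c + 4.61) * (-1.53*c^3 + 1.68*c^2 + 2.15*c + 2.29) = 0.2601*c^5 - 7.5225*c^4 + 0.5276*c^3 + 17.525*c^2 + 20.7432*c + 10.5569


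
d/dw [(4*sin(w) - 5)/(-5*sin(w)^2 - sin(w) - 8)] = (20*sin(w)^2 - 50*sin(w) - 37)*cos(w)/(5*sin(w)^2 + sin(w) + 8)^2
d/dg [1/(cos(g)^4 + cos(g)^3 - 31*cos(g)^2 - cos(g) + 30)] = (4*cos(g)^3 + 3*cos(g)^2 - 62*cos(g) - 1)/((cos(g) - 5)^2*(cos(g) + 6)^2*sin(g)^3)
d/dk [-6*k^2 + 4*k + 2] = 4 - 12*k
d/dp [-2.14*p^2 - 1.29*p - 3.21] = -4.28*p - 1.29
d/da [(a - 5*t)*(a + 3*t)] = 2*a - 2*t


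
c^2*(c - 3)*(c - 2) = c^4 - 5*c^3 + 6*c^2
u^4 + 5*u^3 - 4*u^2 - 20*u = u*(u - 2)*(u + 2)*(u + 5)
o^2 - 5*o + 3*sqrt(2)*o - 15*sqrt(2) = (o - 5)*(o + 3*sqrt(2))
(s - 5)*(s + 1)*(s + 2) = s^3 - 2*s^2 - 13*s - 10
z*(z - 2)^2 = z^3 - 4*z^2 + 4*z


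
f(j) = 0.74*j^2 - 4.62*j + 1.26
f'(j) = 1.48*j - 4.62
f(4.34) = -4.85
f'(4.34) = 1.80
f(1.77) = -4.60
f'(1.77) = -2.00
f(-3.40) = 25.52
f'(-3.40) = -9.65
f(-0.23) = 2.36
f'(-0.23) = -4.96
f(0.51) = -0.90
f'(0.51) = -3.87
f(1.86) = -4.77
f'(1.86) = -1.87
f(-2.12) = 14.38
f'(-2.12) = -7.76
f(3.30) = -5.93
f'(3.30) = 0.26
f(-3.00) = 21.78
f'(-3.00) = -9.06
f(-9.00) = 102.78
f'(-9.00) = -17.94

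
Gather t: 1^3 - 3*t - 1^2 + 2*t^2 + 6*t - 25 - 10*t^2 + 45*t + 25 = -8*t^2 + 48*t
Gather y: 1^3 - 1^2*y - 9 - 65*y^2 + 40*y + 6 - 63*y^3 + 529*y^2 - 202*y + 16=-63*y^3 + 464*y^2 - 163*y + 14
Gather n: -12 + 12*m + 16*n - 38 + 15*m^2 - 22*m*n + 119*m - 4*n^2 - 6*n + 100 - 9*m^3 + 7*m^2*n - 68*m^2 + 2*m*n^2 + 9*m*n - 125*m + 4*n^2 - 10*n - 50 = -9*m^3 - 53*m^2 + 2*m*n^2 + 6*m + n*(7*m^2 - 13*m)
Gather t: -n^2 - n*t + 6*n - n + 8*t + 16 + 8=-n^2 + 5*n + t*(8 - n) + 24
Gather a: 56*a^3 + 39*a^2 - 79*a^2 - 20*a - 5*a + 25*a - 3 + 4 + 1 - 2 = 56*a^3 - 40*a^2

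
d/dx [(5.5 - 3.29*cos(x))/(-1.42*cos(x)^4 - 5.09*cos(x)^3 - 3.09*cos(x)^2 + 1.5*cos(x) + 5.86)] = (14.0154*cos(x)^4 + 2.25220000000001*cos(x)^3 - 73.8189*cos(x)^2 - 33.99*cos(x) + 27.5294)*sin(x)/(2.0164*cos(x)^8 + 14.4556*cos(x)^7 + 34.6837*cos(x)^6 + 27.1962*cos(x)^5 - 22.3643*cos(x)^4 - 68.9248*cos(x)^3 - 33.9648*cos(x)^2 + 17.58*cos(x) + 34.3396)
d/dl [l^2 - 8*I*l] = 2*l - 8*I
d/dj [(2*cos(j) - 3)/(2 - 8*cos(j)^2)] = (-4*cos(j)^2 + 12*cos(j) - 1)*sin(j)/(16*cos(j)^4 - 8*cos(j)^2 + 1)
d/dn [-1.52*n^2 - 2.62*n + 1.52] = -3.04*n - 2.62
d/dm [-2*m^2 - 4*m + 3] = -4*m - 4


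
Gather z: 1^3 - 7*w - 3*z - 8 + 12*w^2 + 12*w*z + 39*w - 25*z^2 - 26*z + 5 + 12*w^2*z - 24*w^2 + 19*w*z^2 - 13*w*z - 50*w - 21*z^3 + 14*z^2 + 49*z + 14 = -12*w^2 - 18*w - 21*z^3 + z^2*(19*w - 11) + z*(12*w^2 - w + 20) + 12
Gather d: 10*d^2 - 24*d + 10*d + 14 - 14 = 10*d^2 - 14*d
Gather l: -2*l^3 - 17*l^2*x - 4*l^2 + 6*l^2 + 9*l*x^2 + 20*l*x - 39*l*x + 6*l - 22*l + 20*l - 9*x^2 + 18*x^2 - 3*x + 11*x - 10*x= -2*l^3 + l^2*(2 - 17*x) + l*(9*x^2 - 19*x + 4) + 9*x^2 - 2*x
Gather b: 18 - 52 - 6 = -40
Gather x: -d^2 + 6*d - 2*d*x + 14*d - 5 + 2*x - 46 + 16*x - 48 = -d^2 + 20*d + x*(18 - 2*d) - 99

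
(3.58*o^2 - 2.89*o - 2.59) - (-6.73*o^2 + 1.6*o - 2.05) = 10.31*o^2 - 4.49*o - 0.54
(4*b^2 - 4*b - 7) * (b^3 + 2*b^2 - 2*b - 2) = 4*b^5 + 4*b^4 - 23*b^3 - 14*b^2 + 22*b + 14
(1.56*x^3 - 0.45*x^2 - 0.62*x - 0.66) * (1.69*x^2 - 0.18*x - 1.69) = 2.6364*x^5 - 1.0413*x^4 - 3.6032*x^3 - 0.2433*x^2 + 1.1666*x + 1.1154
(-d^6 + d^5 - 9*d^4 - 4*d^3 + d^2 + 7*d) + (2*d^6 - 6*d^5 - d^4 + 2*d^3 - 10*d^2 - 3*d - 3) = d^6 - 5*d^5 - 10*d^4 - 2*d^3 - 9*d^2 + 4*d - 3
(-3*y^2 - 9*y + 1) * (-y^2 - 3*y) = 3*y^4 + 18*y^3 + 26*y^2 - 3*y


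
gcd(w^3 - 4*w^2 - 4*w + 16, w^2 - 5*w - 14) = w + 2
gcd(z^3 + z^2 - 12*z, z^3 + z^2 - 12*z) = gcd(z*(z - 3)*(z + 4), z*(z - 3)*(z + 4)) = z^3 + z^2 - 12*z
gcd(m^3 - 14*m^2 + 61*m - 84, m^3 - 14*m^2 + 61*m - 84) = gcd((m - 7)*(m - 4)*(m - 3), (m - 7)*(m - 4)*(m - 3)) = m^3 - 14*m^2 + 61*m - 84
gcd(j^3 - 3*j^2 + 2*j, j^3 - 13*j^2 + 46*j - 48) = j - 2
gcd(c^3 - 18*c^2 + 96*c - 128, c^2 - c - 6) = 1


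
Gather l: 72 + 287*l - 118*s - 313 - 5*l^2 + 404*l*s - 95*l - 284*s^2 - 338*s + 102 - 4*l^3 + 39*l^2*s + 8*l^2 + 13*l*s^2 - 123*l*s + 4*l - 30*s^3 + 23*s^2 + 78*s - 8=-4*l^3 + l^2*(39*s + 3) + l*(13*s^2 + 281*s + 196) - 30*s^3 - 261*s^2 - 378*s - 147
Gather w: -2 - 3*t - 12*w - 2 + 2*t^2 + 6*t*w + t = 2*t^2 - 2*t + w*(6*t - 12) - 4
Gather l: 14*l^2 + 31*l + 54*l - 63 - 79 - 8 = 14*l^2 + 85*l - 150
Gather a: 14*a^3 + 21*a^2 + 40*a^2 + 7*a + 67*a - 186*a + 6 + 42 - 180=14*a^3 + 61*a^2 - 112*a - 132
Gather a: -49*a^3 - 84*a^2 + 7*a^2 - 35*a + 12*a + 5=-49*a^3 - 77*a^2 - 23*a + 5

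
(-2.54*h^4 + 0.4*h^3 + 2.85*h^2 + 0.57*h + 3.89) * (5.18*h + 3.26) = -13.1572*h^5 - 6.2084*h^4 + 16.067*h^3 + 12.2436*h^2 + 22.0084*h + 12.6814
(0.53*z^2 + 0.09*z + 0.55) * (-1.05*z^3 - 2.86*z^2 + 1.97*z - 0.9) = -0.5565*z^5 - 1.6103*z^4 + 0.2092*z^3 - 1.8727*z^2 + 1.0025*z - 0.495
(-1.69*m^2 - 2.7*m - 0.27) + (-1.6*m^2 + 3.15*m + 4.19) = -3.29*m^2 + 0.45*m + 3.92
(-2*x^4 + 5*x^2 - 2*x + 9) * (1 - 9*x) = 18*x^5 - 2*x^4 - 45*x^3 + 23*x^2 - 83*x + 9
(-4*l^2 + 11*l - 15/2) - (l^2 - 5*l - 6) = -5*l^2 + 16*l - 3/2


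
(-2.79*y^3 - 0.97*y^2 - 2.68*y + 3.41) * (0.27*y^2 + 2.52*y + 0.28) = -0.7533*y^5 - 7.2927*y^4 - 3.9492*y^3 - 6.1045*y^2 + 7.8428*y + 0.9548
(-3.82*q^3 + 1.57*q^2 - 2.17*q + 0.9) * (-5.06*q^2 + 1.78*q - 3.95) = 19.3292*q^5 - 14.7438*q^4 + 28.8638*q^3 - 14.6181*q^2 + 10.1735*q - 3.555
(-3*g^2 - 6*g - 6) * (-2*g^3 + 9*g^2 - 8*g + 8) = 6*g^5 - 15*g^4 - 18*g^3 - 30*g^2 - 48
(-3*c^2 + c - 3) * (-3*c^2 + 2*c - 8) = 9*c^4 - 9*c^3 + 35*c^2 - 14*c + 24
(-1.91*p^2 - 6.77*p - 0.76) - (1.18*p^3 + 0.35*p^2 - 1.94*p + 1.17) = -1.18*p^3 - 2.26*p^2 - 4.83*p - 1.93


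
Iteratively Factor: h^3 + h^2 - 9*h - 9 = (h + 1)*(h^2 - 9) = (h + 1)*(h + 3)*(h - 3)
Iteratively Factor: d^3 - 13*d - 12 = (d + 1)*(d^2 - d - 12) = (d + 1)*(d + 3)*(d - 4)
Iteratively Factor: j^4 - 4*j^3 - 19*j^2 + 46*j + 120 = (j + 3)*(j^3 - 7*j^2 + 2*j + 40) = (j + 2)*(j + 3)*(j^2 - 9*j + 20) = (j - 4)*(j + 2)*(j + 3)*(j - 5)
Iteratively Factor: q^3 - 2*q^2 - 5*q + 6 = (q + 2)*(q^2 - 4*q + 3) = (q - 1)*(q + 2)*(q - 3)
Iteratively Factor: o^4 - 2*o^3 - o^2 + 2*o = (o - 2)*(o^3 - o) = (o - 2)*(o - 1)*(o^2 + o) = o*(o - 2)*(o - 1)*(o + 1)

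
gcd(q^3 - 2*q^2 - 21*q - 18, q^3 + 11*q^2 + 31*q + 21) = q^2 + 4*q + 3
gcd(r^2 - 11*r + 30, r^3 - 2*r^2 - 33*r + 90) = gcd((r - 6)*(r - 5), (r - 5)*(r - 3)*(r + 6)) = r - 5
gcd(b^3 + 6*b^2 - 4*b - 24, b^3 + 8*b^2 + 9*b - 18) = b + 6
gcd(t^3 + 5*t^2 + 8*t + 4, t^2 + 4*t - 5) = 1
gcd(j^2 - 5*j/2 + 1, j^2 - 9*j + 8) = 1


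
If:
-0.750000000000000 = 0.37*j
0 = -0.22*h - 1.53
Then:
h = -6.95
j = -2.03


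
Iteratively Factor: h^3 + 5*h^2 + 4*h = (h + 4)*(h^2 + h) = h*(h + 4)*(h + 1)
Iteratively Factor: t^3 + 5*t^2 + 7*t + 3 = (t + 1)*(t^2 + 4*t + 3) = (t + 1)^2*(t + 3)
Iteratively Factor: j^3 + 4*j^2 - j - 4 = (j + 4)*(j^2 - 1) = (j + 1)*(j + 4)*(j - 1)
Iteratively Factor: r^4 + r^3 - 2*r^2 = (r + 2)*(r^3 - r^2) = r*(r + 2)*(r^2 - r) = r^2*(r + 2)*(r - 1)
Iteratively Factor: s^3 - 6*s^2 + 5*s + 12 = (s + 1)*(s^2 - 7*s + 12) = (s - 4)*(s + 1)*(s - 3)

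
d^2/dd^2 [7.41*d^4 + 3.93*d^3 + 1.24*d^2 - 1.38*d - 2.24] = 88.92*d^2 + 23.58*d + 2.48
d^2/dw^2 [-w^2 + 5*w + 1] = -2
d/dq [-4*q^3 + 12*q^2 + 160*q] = -12*q^2 + 24*q + 160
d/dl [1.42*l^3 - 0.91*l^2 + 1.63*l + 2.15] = 4.26*l^2 - 1.82*l + 1.63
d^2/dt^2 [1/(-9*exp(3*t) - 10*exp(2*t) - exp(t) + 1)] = (-2*(27*exp(2*t) + 20*exp(t) + 1)^2*exp(t) + (81*exp(2*t) + 40*exp(t) + 1)*(9*exp(3*t) + 10*exp(2*t) + exp(t) - 1))*exp(t)/(9*exp(3*t) + 10*exp(2*t) + exp(t) - 1)^3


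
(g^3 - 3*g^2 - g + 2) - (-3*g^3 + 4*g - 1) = 4*g^3 - 3*g^2 - 5*g + 3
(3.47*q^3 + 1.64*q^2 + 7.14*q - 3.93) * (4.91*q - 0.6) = 17.0377*q^4 + 5.9704*q^3 + 34.0734*q^2 - 23.5803*q + 2.358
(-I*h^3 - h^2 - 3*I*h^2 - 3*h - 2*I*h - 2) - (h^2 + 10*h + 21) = -I*h^3 - 2*h^2 - 3*I*h^2 - 13*h - 2*I*h - 23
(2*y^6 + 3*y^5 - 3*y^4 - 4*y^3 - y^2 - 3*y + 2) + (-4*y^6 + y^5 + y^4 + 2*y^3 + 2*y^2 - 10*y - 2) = -2*y^6 + 4*y^5 - 2*y^4 - 2*y^3 + y^2 - 13*y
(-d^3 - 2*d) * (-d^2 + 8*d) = d^5 - 8*d^4 + 2*d^3 - 16*d^2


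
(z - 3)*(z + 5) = z^2 + 2*z - 15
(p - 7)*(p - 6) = p^2 - 13*p + 42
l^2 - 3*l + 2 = (l - 2)*(l - 1)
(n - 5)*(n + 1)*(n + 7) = n^3 + 3*n^2 - 33*n - 35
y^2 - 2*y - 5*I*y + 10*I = (y - 2)*(y - 5*I)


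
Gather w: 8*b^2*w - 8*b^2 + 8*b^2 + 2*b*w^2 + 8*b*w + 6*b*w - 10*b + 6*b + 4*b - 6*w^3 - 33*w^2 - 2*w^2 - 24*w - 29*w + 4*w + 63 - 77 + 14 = -6*w^3 + w^2*(2*b - 35) + w*(8*b^2 + 14*b - 49)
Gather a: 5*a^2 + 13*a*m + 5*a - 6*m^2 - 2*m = 5*a^2 + a*(13*m + 5) - 6*m^2 - 2*m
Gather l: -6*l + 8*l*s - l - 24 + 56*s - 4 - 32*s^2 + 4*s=l*(8*s - 7) - 32*s^2 + 60*s - 28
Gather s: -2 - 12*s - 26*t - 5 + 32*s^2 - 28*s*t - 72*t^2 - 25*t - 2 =32*s^2 + s*(-28*t - 12) - 72*t^2 - 51*t - 9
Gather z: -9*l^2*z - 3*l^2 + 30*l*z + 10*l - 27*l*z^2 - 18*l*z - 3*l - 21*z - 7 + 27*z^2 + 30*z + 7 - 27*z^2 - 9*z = -3*l^2 - 27*l*z^2 + 7*l + z*(-9*l^2 + 12*l)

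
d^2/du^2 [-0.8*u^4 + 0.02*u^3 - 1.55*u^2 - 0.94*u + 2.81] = -9.6*u^2 + 0.12*u - 3.1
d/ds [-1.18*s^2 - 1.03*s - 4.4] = -2.36*s - 1.03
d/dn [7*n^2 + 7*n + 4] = 14*n + 7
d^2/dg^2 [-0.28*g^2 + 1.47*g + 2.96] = -0.560000000000000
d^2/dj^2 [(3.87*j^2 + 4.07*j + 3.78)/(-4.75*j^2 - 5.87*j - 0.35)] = (32.1518000000001*j^3 - 473.11425*j^2 - 591.77685*j - 232.150184)/(107.171875*j^6 + 397.325625*j^5 + 514.70145*j^4 + 260.815253*j^3 + 37.92537*j^2 + 2.157225*j + 0.042875)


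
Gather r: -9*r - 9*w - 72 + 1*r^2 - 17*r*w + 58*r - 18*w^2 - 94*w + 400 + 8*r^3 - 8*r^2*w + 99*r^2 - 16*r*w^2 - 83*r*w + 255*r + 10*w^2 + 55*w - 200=8*r^3 + r^2*(100 - 8*w) + r*(-16*w^2 - 100*w + 304) - 8*w^2 - 48*w + 128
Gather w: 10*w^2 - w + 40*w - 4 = 10*w^2 + 39*w - 4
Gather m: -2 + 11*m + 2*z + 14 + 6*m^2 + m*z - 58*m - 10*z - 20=6*m^2 + m*(z - 47) - 8*z - 8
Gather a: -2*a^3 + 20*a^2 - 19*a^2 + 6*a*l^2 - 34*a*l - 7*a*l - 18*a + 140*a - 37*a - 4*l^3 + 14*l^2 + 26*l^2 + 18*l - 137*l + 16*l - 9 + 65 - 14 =-2*a^3 + a^2 + a*(6*l^2 - 41*l + 85) - 4*l^3 + 40*l^2 - 103*l + 42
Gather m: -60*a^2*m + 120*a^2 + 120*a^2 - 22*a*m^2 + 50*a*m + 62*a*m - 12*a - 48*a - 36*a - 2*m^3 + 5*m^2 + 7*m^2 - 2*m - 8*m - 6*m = 240*a^2 - 96*a - 2*m^3 + m^2*(12 - 22*a) + m*(-60*a^2 + 112*a - 16)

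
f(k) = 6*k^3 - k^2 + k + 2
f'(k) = 18*k^2 - 2*k + 1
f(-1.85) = -41.26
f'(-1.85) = 66.30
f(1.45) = 19.64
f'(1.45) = 35.94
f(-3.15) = -198.61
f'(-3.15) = 185.90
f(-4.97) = -764.25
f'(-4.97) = 455.56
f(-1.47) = -20.69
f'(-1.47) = 42.84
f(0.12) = 2.12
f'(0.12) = 1.02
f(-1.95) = -48.24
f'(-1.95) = 73.34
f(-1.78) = -36.79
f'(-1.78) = 61.59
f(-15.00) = -20488.00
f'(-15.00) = 4081.00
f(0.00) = 2.00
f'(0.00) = 1.00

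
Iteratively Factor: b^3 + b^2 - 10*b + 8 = (b - 2)*(b^2 + 3*b - 4) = (b - 2)*(b + 4)*(b - 1)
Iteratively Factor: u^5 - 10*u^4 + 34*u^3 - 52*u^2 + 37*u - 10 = (u - 1)*(u^4 - 9*u^3 + 25*u^2 - 27*u + 10) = (u - 1)^2*(u^3 - 8*u^2 + 17*u - 10) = (u - 2)*(u - 1)^2*(u^2 - 6*u + 5) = (u - 2)*(u - 1)^3*(u - 5)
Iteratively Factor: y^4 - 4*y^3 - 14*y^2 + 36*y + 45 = (y - 5)*(y^3 + y^2 - 9*y - 9) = (y - 5)*(y - 3)*(y^2 + 4*y + 3) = (y - 5)*(y - 3)*(y + 1)*(y + 3)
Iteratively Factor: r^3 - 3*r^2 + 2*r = (r)*(r^2 - 3*r + 2) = r*(r - 1)*(r - 2)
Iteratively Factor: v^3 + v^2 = (v + 1)*(v^2) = v*(v + 1)*(v)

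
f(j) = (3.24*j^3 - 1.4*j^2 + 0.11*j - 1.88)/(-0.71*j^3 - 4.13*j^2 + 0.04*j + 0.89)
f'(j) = (2.13*j^2 + 8.26*j - 0.04)*(3.24*j^3 - 1.4*j^2 + 0.11*j - 1.88)/(-0.71*j^3 - 4.13*j^2 + 0.04*j + 0.89)^2 + (9.72*j^2 - 2.8*j + 0.11)/(-0.71*j^3 - 4.13*j^2 + 0.04*j + 0.89)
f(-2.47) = 4.34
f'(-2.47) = -2.48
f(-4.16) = 13.23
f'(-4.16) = -10.82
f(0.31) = -3.89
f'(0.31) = -21.52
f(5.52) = -2.05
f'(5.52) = -0.22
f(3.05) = -1.34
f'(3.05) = -0.37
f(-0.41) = -10.44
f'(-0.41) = 153.03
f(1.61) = -0.64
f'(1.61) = -0.68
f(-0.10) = -2.26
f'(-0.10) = 2.83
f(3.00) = -1.33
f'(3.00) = -0.38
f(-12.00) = -9.17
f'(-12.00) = -0.74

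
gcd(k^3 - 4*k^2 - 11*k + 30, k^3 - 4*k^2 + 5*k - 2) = k - 2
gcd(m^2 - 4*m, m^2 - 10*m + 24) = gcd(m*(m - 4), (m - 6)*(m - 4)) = m - 4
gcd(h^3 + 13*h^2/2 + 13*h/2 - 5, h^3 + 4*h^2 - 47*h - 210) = h + 5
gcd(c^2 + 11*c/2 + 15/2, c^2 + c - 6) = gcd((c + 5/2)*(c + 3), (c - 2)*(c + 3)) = c + 3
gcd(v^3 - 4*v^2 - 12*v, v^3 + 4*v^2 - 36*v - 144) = v - 6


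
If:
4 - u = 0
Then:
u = 4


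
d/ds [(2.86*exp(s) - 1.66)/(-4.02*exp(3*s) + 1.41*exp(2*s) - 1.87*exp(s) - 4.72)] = (22.9944*exp(3*s) - 24.0522*exp(2*s) + 4.6812*exp(s) - 16.6034)*exp(s)/(16.1604*exp(6*s) - 11.3364*exp(5*s) + 17.0229*exp(4*s) + 32.6754*exp(3*s) - 9.8135*exp(2*s) + 17.6528*exp(s) + 22.2784)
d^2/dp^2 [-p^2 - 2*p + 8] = -2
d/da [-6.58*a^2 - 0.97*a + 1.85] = -13.16*a - 0.97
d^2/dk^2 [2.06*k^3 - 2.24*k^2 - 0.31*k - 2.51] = 12.36*k - 4.48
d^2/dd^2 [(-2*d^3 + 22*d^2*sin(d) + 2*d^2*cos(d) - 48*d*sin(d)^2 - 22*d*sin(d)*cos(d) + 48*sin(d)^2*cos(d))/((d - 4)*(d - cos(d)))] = 2*(-11*d^3*sin(d) + 88*d^2*sin(d) - 48*d^2*cos(2*d) - 176*d*sin(d) + 48*d*sin(2*d) - 88*d*cos(d) + 384*d*cos(2*d) + 88*sin(d) - 192*sin(2*d) + 352*cos(d) - 744*cos(2*d) - 56)/(d^3 - 12*d^2 + 48*d - 64)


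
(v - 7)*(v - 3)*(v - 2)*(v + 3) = v^4 - 9*v^3 + 5*v^2 + 81*v - 126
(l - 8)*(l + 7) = l^2 - l - 56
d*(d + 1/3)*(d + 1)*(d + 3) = d^4 + 13*d^3/3 + 13*d^2/3 + d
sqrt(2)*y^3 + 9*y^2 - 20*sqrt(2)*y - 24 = (y - 2*sqrt(2))*(y + 6*sqrt(2))*(sqrt(2)*y + 1)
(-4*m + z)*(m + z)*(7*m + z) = -28*m^3 - 25*m^2*z + 4*m*z^2 + z^3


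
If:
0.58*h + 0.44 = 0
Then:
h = -0.76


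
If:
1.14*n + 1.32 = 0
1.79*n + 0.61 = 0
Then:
No Solution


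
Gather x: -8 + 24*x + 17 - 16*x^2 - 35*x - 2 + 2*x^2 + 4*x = -14*x^2 - 7*x + 7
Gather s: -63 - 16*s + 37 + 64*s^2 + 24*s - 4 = 64*s^2 + 8*s - 30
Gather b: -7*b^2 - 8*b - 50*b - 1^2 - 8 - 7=-7*b^2 - 58*b - 16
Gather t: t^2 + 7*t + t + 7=t^2 + 8*t + 7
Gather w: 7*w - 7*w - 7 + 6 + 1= 0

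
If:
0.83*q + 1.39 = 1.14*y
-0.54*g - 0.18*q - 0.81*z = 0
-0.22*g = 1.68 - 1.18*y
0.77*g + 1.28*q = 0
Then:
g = -0.33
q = 0.20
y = 1.36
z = 0.17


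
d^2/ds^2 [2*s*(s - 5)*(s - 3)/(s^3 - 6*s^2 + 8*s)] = 4*(-2*s^3 + 21*s^2 - 78*s + 100)/(s^6 - 18*s^5 + 132*s^4 - 504*s^3 + 1056*s^2 - 1152*s + 512)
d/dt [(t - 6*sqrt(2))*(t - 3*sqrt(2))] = 2*t - 9*sqrt(2)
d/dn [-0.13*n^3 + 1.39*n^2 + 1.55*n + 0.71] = -0.39*n^2 + 2.78*n + 1.55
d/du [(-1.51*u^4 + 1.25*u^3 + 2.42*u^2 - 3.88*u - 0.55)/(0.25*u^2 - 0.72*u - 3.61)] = (-0.755*u^5 + 3.5741*u^4 + 20.0044*u^3 - 14.3099*u^2 - 17.1974*u + 13.6108)/(0.0625*u^4 - 0.36*u^3 - 1.2866*u^2 + 5.1984*u + 13.0321)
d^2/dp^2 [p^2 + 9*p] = 2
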